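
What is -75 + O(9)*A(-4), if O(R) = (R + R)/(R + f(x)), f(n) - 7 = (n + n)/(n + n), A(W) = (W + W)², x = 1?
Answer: -123/17 ≈ -7.2353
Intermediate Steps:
A(W) = 4*W² (A(W) = (2*W)² = 4*W²)
f(n) = 8 (f(n) = 7 + (n + n)/(n + n) = 7 + (2*n)/((2*n)) = 7 + (2*n)*(1/(2*n)) = 7 + 1 = 8)
O(R) = 2*R/(8 + R) (O(R) = (R + R)/(R + 8) = (2*R)/(8 + R) = 2*R/(8 + R))
-75 + O(9)*A(-4) = -75 + (2*9/(8 + 9))*(4*(-4)²) = -75 + (2*9/17)*(4*16) = -75 + (2*9*(1/17))*64 = -75 + (18/17)*64 = -75 + 1152/17 = -123/17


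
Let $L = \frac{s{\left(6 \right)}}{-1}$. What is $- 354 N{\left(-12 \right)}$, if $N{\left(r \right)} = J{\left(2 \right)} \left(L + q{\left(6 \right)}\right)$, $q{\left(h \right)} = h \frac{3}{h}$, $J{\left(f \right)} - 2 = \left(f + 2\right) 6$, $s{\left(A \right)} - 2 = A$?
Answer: $46020$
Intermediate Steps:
$s{\left(A \right)} = 2 + A$
$J{\left(f \right)} = 14 + 6 f$ ($J{\left(f \right)} = 2 + \left(f + 2\right) 6 = 2 + \left(2 + f\right) 6 = 2 + \left(12 + 6 f\right) = 14 + 6 f$)
$L = -8$ ($L = \frac{2 + 6}{-1} = 8 \left(-1\right) = -8$)
$q{\left(h \right)} = 3$
$N{\left(r \right)} = -130$ ($N{\left(r \right)} = \left(14 + 6 \cdot 2\right) \left(-8 + 3\right) = \left(14 + 12\right) \left(-5\right) = 26 \left(-5\right) = -130$)
$- 354 N{\left(-12 \right)} = \left(-354\right) \left(-130\right) = 46020$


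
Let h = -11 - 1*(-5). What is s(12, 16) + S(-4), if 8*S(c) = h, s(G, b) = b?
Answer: 61/4 ≈ 15.250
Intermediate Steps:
h = -6 (h = -11 + 5 = -6)
S(c) = -¾ (S(c) = (⅛)*(-6) = -¾)
s(12, 16) + S(-4) = 16 - ¾ = 61/4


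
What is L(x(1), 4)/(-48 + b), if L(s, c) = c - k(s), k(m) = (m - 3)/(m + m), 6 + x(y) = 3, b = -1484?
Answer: -3/1532 ≈ -0.0019582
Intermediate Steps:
x(y) = -3 (x(y) = -6 + 3 = -3)
k(m) = (-3 + m)/(2*m) (k(m) = (-3 + m)/((2*m)) = (-3 + m)*(1/(2*m)) = (-3 + m)/(2*m))
L(s, c) = c - (-3 + s)/(2*s)
L(x(1), 4)/(-48 + b) = (-1/2 + 4 + (3/2)/(-3))/(-48 - 1484) = (-1/2 + 4 + (3/2)*(-1/3))/(-1532) = (-1/2 + 4 - 1/2)*(-1/1532) = 3*(-1/1532) = -3/1532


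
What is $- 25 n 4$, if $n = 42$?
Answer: $-4200$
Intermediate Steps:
$- 25 n 4 = \left(-25\right) 42 \cdot 4 = \left(-1050\right) 4 = -4200$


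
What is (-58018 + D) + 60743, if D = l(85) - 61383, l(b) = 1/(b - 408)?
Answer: -18946535/323 ≈ -58658.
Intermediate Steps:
l(b) = 1/(-408 + b)
D = -19826710/323 (D = 1/(-408 + 85) - 61383 = 1/(-323) - 61383 = -1/323 - 61383 = -19826710/323 ≈ -61383.)
(-58018 + D) + 60743 = (-58018 - 19826710/323) + 60743 = -38566524/323 + 60743 = -18946535/323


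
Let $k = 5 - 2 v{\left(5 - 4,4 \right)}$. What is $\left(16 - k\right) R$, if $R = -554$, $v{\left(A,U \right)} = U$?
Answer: $-10526$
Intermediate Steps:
$k = -3$ ($k = 5 - 8 = -3$)
$\left(16 - k\right) R = \left(16 - -3\right) \left(-554\right) = \left(16 + 3\right) \left(-554\right) = 19 \left(-554\right) = -10526$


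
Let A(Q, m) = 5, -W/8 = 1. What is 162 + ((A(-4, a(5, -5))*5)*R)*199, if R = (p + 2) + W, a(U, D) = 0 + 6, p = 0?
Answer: -29688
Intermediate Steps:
W = -8 (W = -8*1 = -8)
a(U, D) = 6
R = -6 (R = (0 + 2) - 8 = 2 - 8 = -6)
162 + ((A(-4, a(5, -5))*5)*R)*199 = 162 + ((5*5)*(-6))*199 = 162 + (25*(-6))*199 = 162 - 150*199 = 162 - 29850 = -29688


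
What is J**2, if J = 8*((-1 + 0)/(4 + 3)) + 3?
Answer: 169/49 ≈ 3.4490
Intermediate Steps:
J = 13/7 (J = 8*(-1/7) + 3 = -8/7 + 3 = 13/7 ≈ 1.8571)
J**2 = (13/7)**2 = 169/49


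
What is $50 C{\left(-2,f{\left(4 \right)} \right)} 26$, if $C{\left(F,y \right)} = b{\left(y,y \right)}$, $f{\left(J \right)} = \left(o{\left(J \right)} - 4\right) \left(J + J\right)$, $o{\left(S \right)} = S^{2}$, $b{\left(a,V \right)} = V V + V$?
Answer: $12105600$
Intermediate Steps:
$b{\left(a,V \right)} = V + V^{2}$ ($b{\left(a,V \right)} = V^{2} + V = V + V^{2}$)
$f{\left(J \right)} = 2 J \left(-4 + J^{2}\right)$ ($f{\left(J \right)} = \left(J^{2} - 4\right) \left(J + J\right) = \left(-4 + J^{2}\right) 2 J = 2 J \left(-4 + J^{2}\right)$)
$C{\left(F,y \right)} = y \left(1 + y\right)$
$50 C{\left(-2,f{\left(4 \right)} \right)} 26 = 50 \cdot 2 \cdot 4 \left(-4 + 4^{2}\right) \left(1 + 2 \cdot 4 \left(-4 + 4^{2}\right)\right) 26 = 50 \cdot 2 \cdot 4 \left(-4 + 16\right) \left(1 + 2 \cdot 4 \left(-4 + 16\right)\right) 26 = 50 \cdot 2 \cdot 4 \cdot 12 \left(1 + 2 \cdot 4 \cdot 12\right) 26 = 50 \cdot 96 \left(1 + 96\right) 26 = 50 \cdot 96 \cdot 97 \cdot 26 = 50 \cdot 9312 \cdot 26 = 465600 \cdot 26 = 12105600$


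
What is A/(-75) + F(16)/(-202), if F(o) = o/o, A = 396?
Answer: -26689/5050 ≈ -5.2850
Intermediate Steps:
F(o) = 1
A/(-75) + F(16)/(-202) = 396/(-75) + 1/(-202) = 396*(-1/75) + 1*(-1/202) = -132/25 - 1/202 = -26689/5050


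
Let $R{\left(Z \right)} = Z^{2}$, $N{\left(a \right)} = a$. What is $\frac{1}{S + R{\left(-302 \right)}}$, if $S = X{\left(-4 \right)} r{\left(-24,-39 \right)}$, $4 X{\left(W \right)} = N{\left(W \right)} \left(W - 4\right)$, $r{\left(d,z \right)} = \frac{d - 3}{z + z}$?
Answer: $\frac{13}{1185688} \approx 1.0964 \cdot 10^{-5}$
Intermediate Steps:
$r{\left(d,z \right)} = \frac{-3 + d}{2 z}$
$X{\left(W \right)} = \frac{W \left(-4 + W\right)}{4}$ ($X{\left(W \right)} = \frac{W \left(W - 4\right)}{4} = \frac{W \left(-4 + W\right)}{4}$)
$S = \frac{36}{13}$ ($S = \frac{1}{4} \left(-4\right) \left(-4 - 4\right) \frac{-3 - 24}{2 \left(-39\right)} = \frac{1}{4} \left(-4\right) \left(-8\right) \frac{1}{2} \left(- \frac{1}{39}\right) \left(-27\right) = 8 \cdot \frac{9}{26} = \frac{36}{13} \approx 2.7692$)
$\frac{1}{S + R{\left(-302 \right)}} = \frac{1}{\frac{36}{13} + \left(-302\right)^{2}} = \frac{1}{\frac{36}{13} + 91204} = \frac{1}{\frac{1185688}{13}} = \frac{13}{1185688}$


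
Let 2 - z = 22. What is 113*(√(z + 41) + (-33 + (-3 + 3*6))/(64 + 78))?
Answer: -1017/71 + 113*√21 ≈ 503.51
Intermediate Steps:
z = -20 (z = 2 - 1*22 = 2 - 22 = -20)
113*(√(z + 41) + (-33 + (-3 + 3*6))/(64 + 78)) = 113*(√(-20 + 41) + (-33 + (-3 + 3*6))/(64 + 78)) = 113*(√21 + (-33 + (-3 + 18))/142) = 113*(√21 + (-33 + 15)*(1/142)) = 113*(√21 - 18*1/142) = 113*(√21 - 9/71) = 113*(-9/71 + √21) = -1017/71 + 113*√21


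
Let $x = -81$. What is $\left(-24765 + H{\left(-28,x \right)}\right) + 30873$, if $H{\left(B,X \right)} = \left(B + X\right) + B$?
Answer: $5971$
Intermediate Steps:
$H{\left(B,X \right)} = X + 2 B$
$\left(-24765 + H{\left(-28,x \right)}\right) + 30873 = \left(-24765 + \left(-81 + 2 \left(-28\right)\right)\right) + 30873 = \left(-24765 - 137\right) + 30873 = -24902 + 30873 = 5971$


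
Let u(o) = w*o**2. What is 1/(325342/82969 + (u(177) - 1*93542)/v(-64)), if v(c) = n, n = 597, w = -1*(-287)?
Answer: 49532493/738442517863 ≈ 6.7077e-5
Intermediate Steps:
w = 287
u(o) = 287*o**2
v(c) = 597
1/(325342/82969 + (u(177) - 1*93542)/v(-64)) = 1/(325342/82969 + (287*177**2 - 1*93542)/597) = 1/(325342*(1/82969) + (287*31329 - 93542)*(1/597)) = 1/(325342/82969 + (8991423 - 93542)*(1/597)) = 1/(325342/82969 + 8897881*(1/597)) = 1/(325342/82969 + 8897881/597) = 1/(738442517863/49532493) = 49532493/738442517863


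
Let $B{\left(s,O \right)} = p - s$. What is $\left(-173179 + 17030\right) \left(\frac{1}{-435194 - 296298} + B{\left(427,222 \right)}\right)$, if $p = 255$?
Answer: $\frac{19646140177125}{731492} \approx 2.6858 \cdot 10^{7}$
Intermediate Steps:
$B{\left(s,O \right)} = 255 - s$
$\left(-173179 + 17030\right) \left(\frac{1}{-435194 - 296298} + B{\left(427,222 \right)}\right) = \left(-173179 + 17030\right) \left(\frac{1}{-435194 - 296298} + \left(255 - 427\right)\right) = - 156149 \left(\frac{1}{-731492} + \left(255 - 427\right)\right) = - 156149 \left(- \frac{1}{731492} - 172\right) = \left(-156149\right) \left(- \frac{125816625}{731492}\right) = \frac{19646140177125}{731492}$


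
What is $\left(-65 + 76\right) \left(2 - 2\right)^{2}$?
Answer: $0$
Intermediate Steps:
$\left(-65 + 76\right) \left(2 - 2\right)^{2} = 11 \cdot 0^{2} = 11 \cdot 0 = 0$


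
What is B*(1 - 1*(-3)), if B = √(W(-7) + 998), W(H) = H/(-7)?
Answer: 12*√111 ≈ 126.43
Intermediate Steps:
W(H) = -H/7 (W(H) = H*(-⅐) = -H/7)
B = 3*√111 (B = √(-⅐*(-7) + 998) = √(1 + 998) = √999 = 3*√111 ≈ 31.607)
B*(1 - 1*(-3)) = (3*√111)*(1 - 1*(-3)) = (3*√111)*(1 + 3) = (3*√111)*4 = 12*√111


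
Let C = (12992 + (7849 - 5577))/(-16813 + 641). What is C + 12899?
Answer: 52146841/4043 ≈ 12898.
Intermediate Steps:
C = -3816/4043 (C = (12992 + 2272)/(-16172) = 15264*(-1/16172) = -3816/4043 ≈ -0.94385)
C + 12899 = -3816/4043 + 12899 = 52146841/4043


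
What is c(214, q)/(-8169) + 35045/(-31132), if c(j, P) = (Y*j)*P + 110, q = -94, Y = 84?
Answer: 1216637281/5914356 ≈ 205.71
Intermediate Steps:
c(j, P) = 110 + 84*P*j (c(j, P) = (84*j)*P + 110 = 84*P*j + 110 = 110 + 84*P*j)
c(214, q)/(-8169) + 35045/(-31132) = (110 + 84*(-94)*214)/(-8169) + 35045/(-31132) = (110 - 1689744)*(-1/8169) + 35045*(-1/31132) = -1689634*(-1/8169) - 815/724 = 1689634/8169 - 815/724 = 1216637281/5914356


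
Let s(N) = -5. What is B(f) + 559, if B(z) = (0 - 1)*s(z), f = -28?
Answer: 564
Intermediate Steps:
B(z) = 5 (B(z) = (0 - 1)*(-5) = -1*(-5) = 5)
B(f) + 559 = 5 + 559 = 564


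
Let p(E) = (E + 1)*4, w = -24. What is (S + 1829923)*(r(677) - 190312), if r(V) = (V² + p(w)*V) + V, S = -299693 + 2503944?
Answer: 832693855340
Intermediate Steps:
S = 2204251
p(E) = 4 + 4*E (p(E) = (1 + E)*4 = 4 + 4*E)
r(V) = V² - 91*V (r(V) = (V² + (4 + 4*(-24))*V) + V = (V² + (4 - 96)*V) + V = (V² - 92*V) + V = V² - 91*V)
(S + 1829923)*(r(677) - 190312) = (2204251 + 1829923)*(677*(-91 + 677) - 190312) = 4034174*(677*586 - 190312) = 4034174*(396722 - 190312) = 4034174*206410 = 832693855340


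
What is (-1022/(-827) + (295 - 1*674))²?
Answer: 97600632921/683929 ≈ 1.4271e+5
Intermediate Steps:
(-1022/(-827) + (295 - 1*674))² = (-1022*(-1/827) + (295 - 674))² = (1022/827 - 379)² = (-312411/827)² = 97600632921/683929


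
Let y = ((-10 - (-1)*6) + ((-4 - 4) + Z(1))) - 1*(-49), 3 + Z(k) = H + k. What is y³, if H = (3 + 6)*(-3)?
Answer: 512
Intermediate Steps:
H = -27 (H = 9*(-3) = -27)
Z(k) = -30 + k (Z(k) = -3 + (-27 + k) = -30 + k)
y = 8 (y = ((-10 - (-1)*6) + ((-4 - 4) + (-30 + 1))) - 1*(-49) = ((-10 - 1*(-6)) + (-8 - 29)) + 49 = ((-10 + 6) - 37) + 49 = (-4 - 37) + 49 = -41 + 49 = 8)
y³ = 8³ = 512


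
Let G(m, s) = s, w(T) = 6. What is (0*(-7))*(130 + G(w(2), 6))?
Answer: 0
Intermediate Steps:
(0*(-7))*(130 + G(w(2), 6)) = (0*(-7))*(130 + 6) = 0*136 = 0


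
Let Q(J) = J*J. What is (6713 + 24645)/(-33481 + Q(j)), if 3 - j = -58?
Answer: -15679/14880 ≈ -1.0537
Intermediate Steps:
j = 61 (j = 3 - 1*(-58) = 3 + 58 = 61)
Q(J) = J**2
(6713 + 24645)/(-33481 + Q(j)) = (6713 + 24645)/(-33481 + 61**2) = 31358/(-33481 + 3721) = 31358/(-29760) = 31358*(-1/29760) = -15679/14880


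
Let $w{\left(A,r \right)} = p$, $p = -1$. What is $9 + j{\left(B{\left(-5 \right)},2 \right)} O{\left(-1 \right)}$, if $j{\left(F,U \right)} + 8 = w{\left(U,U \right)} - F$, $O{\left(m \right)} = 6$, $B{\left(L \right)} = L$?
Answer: $-15$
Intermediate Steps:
$w{\left(A,r \right)} = -1$
$j{\left(F,U \right)} = -9 - F$ ($j{\left(F,U \right)} = -8 - \left(1 + F\right) = -9 - F$)
$9 + j{\left(B{\left(-5 \right)},2 \right)} O{\left(-1 \right)} = 9 + \left(-9 - -5\right) 6 = 9 + \left(-9 + 5\right) 6 = 9 - 24 = -15$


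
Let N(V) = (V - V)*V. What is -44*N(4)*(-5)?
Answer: 0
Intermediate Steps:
N(V) = 0 (N(V) = 0*V = 0)
-44*N(4)*(-5) = -44*0*(-5) = 0*(-5) = 0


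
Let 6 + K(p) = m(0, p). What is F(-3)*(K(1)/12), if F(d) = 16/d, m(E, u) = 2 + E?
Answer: 16/9 ≈ 1.7778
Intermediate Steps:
K(p) = -4 (K(p) = -6 + (2 + 0) = -6 + 2 = -4)
F(-3)*(K(1)/12) = (16/(-3))*(-4/12) = (16*(-⅓))*(-4*1/12) = -16/3*(-⅓) = 16/9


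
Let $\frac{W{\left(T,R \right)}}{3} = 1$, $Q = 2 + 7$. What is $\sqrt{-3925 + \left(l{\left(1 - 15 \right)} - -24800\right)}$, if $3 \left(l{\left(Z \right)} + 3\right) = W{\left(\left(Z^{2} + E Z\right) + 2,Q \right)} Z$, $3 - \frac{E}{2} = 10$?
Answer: $\sqrt{20858} \approx 144.42$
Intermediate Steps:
$Q = 9$
$E = -14$ ($E = 6 - 20 = -14$)
$W{\left(T,R \right)} = 3$ ($W{\left(T,R \right)} = 3 \cdot 1 = 3$)
$l{\left(Z \right)} = -3 + Z$ ($l{\left(Z \right)} = -3 + \frac{3 Z}{3} = -3 + Z$)
$\sqrt{-3925 + \left(l{\left(1 - 15 \right)} - -24800\right)} = \sqrt{-3925 + \left(\left(-3 + \left(1 - 15\right)\right) - -24800\right)} = \sqrt{-3925 + \left(\left(-3 + \left(1 - 15\right)\right) + 24800\right)} = \sqrt{-3925 + \left(\left(-3 - 14\right) + 24800\right)} = \sqrt{-3925 + \left(-17 + 24800\right)} = \sqrt{-3925 + 24783} = \sqrt{20858}$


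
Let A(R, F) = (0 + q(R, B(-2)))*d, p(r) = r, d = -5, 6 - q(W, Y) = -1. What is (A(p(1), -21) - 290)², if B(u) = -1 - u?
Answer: 105625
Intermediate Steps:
q(W, Y) = 7 (q(W, Y) = 6 - 1*(-1) = 6 + 1 = 7)
A(R, F) = -35 (A(R, F) = (0 + 7)*(-5) = 7*(-5) = -35)
(A(p(1), -21) - 290)² = (-35 - 290)² = (-325)² = 105625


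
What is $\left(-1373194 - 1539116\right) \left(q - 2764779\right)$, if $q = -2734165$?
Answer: $16014629600640$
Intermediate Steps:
$\left(-1373194 - 1539116\right) \left(q - 2764779\right) = \left(-1373194 - 1539116\right) \left(-2734165 - 2764779\right) = \left(-2912310\right) \left(-5498944\right) = 16014629600640$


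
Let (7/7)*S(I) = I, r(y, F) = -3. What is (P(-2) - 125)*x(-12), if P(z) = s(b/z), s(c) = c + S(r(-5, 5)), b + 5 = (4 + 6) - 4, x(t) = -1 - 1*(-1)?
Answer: 0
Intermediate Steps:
S(I) = I
x(t) = 0 (x(t) = -1 + 1 = 0)
b = 1 (b = -5 + ((4 + 6) - 4) = -5 + (10 - 4) = -5 + 6 = 1)
s(c) = -3 + c (s(c) = c - 3 = -3 + c)
P(z) = -3 + 1/z
(P(-2) - 125)*x(-12) = ((-3 + 1/(-2)) - 125)*0 = ((-3 - ½) - 125)*0 = (-7/2 - 125)*0 = -257/2*0 = 0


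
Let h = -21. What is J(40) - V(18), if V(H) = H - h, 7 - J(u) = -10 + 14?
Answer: -36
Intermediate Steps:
J(u) = 3 (J(u) = 7 - (-10 + 14) = 7 - 1*4 = 7 - 4 = 3)
V(H) = 21 + H (V(H) = H - 1*(-21) = H + 21 = 21 + H)
J(40) - V(18) = 3 - (21 + 18) = 3 - 1*39 = 3 - 39 = -36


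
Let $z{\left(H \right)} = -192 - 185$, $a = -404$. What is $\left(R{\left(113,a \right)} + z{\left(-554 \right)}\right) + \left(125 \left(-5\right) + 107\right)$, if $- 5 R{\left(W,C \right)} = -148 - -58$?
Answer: $-877$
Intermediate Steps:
$z{\left(H \right)} = -377$
$R{\left(W,C \right)} = 18$ ($R{\left(W,C \right)} = - \frac{-148 - -58}{5} = - \frac{-148 + 58}{5} = \left(- \frac{1}{5}\right) \left(-90\right) = 18$)
$\left(R{\left(113,a \right)} + z{\left(-554 \right)}\right) + \left(125 \left(-5\right) + 107\right) = \left(18 - 377\right) + \left(125 \left(-5\right) + 107\right) = -359 + \left(-625 + 107\right) = -359 - 518 = -877$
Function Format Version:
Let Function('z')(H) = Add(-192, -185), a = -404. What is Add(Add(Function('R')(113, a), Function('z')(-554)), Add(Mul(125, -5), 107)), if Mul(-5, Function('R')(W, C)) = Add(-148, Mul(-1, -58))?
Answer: -877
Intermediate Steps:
Function('z')(H) = -377
Function('R')(W, C) = 18 (Function('R')(W, C) = Mul(Rational(-1, 5), Add(-148, Mul(-1, -58))) = Mul(Rational(-1, 5), Add(-148, 58)) = Mul(Rational(-1, 5), -90) = 18)
Add(Add(Function('R')(113, a), Function('z')(-554)), Add(Mul(125, -5), 107)) = Add(Add(18, -377), Add(Mul(125, -5), 107)) = Add(-359, Add(-625, 107)) = Add(-359, -518) = -877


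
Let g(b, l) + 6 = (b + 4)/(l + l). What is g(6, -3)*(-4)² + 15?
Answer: -323/3 ≈ -107.67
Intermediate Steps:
g(b, l) = -6 + (4 + b)/(2*l) (g(b, l) = -6 + (b + 4)/(l + l) = -6 + (4 + b)/((2*l)) = -6 + (4 + b)*(1/(2*l)) = -6 + (4 + b)/(2*l))
g(6, -3)*(-4)² + 15 = ((½)*(4 + 6 - 12*(-3))/(-3))*(-4)² + 15 = ((½)*(-⅓)*(4 + 6 + 36))*16 + 15 = ((½)*(-⅓)*46)*16 + 15 = -23/3*16 + 15 = -368/3 + 15 = -323/3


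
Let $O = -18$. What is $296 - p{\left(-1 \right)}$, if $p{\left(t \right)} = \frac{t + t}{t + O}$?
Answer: $\frac{5622}{19} \approx 295.89$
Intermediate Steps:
$p{\left(t \right)} = \frac{2 t}{-18 + t}$ ($p{\left(t \right)} = \frac{t + t}{t - 18} = \frac{2 t}{-18 + t}$)
$296 - p{\left(-1 \right)} = 296 - 2 \left(-1\right) \frac{1}{-18 - 1} = 296 - 2 \left(-1\right) \frac{1}{-19} = 296 - 2 \left(-1\right) \left(- \frac{1}{19}\right) = 296 - \frac{2}{19} = \frac{5622}{19}$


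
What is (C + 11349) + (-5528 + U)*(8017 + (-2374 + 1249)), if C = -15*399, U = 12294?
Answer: 46636636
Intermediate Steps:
C = -5985
(C + 11349) + (-5528 + U)*(8017 + (-2374 + 1249)) = (-5985 + 11349) + (-5528 + 12294)*(8017 + (-2374 + 1249)) = 5364 + 6766*(8017 - 1125) = 5364 + 6766*6892 = 5364 + 46631272 = 46636636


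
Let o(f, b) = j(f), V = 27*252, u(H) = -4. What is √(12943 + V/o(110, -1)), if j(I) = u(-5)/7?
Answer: 2*√259 ≈ 32.187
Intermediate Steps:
V = 6804
j(I) = -4/7
o(f, b) = -4/7
√(12943 + V/o(110, -1)) = √(12943 + 6804/(-4/7)) = √(12943 + 6804*(-7/4)) = √(12943 - 11907) = √1036 = 2*√259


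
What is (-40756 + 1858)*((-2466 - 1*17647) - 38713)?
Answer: 2288213748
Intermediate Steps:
(-40756 + 1858)*((-2466 - 1*17647) - 38713) = -38898*((-2466 - 17647) - 38713) = -38898*(-20113 - 38713) = -38898*(-58826) = 2288213748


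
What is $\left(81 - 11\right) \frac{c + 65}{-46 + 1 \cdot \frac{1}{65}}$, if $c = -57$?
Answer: $- \frac{5200}{427} \approx -12.178$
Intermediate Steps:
$\left(81 - 11\right) \frac{c + 65}{-46 + 1 \cdot \frac{1}{65}} = \left(81 - 11\right) \frac{-57 + 65}{-46 + 1 \cdot \frac{1}{65}} = 70 \frac{8}{-46 + 1 \cdot \frac{1}{65}} = 70 \frac{8}{-46 + \frac{1}{65}} = 70 \frac{8}{- \frac{2989}{65}} = 70 \cdot 8 \left(- \frac{65}{2989}\right) = 70 \left(- \frac{520}{2989}\right) = - \frac{5200}{427}$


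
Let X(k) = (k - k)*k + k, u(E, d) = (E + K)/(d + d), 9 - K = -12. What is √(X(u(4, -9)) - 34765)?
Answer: I*√1251590/6 ≈ 186.46*I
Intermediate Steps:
K = 21 (K = 9 - 1*(-12) = 9 + 12 = 21)
u(E, d) = (21 + E)/(2*d) (u(E, d) = (E + 21)/(d + d) = (21 + E)/((2*d)) = (21 + E)*(1/(2*d)) = (21 + E)/(2*d))
X(k) = k (X(k) = 0*k + k = 0 + k = k)
√(X(u(4, -9)) - 34765) = √((½)*(21 + 4)/(-9) - 34765) = √((½)*(-⅑)*25 - 34765) = √(-25/18 - 34765) = √(-625795/18) = I*√1251590/6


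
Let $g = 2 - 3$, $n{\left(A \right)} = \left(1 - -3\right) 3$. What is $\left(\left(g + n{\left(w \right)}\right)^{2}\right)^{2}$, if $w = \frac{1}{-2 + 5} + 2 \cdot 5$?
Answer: $14641$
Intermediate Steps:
$w = \frac{31}{3}$ ($w = \frac{1}{3} + 10 = \frac{31}{3} \approx 10.333$)
$n{\left(A \right)} = 12$ ($n{\left(A \right)} = \left(1 + 3\right) 3 = 4 \cdot 3 = 12$)
$g = -1$ ($g = 2 - 3 = -1$)
$\left(\left(g + n{\left(w \right)}\right)^{2}\right)^{2} = \left(\left(-1 + 12\right)^{2}\right)^{2} = \left(11^{2}\right)^{2} = 121^{2} = 14641$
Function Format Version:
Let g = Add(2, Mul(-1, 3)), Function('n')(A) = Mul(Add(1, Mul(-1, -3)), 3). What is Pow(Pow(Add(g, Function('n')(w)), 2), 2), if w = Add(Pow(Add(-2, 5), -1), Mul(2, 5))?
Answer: 14641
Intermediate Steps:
w = Rational(31, 3) (w = Add(Pow(3, -1), 10) = Add(Rational(1, 3), 10) = Rational(31, 3) ≈ 10.333)
Function('n')(A) = 12 (Function('n')(A) = Mul(Add(1, 3), 3) = Mul(4, 3) = 12)
g = -1 (g = Add(2, -3) = -1)
Pow(Pow(Add(g, Function('n')(w)), 2), 2) = Pow(Pow(Add(-1, 12), 2), 2) = Pow(Pow(11, 2), 2) = Pow(121, 2) = 14641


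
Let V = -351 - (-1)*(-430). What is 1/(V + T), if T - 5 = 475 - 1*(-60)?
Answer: -1/241 ≈ -0.0041494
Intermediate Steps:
T = 540 (T = 5 + (475 - 1*(-60)) = 5 + (475 + 60) = 5 + 535 = 540)
V = -781 (V = -351 - 1*430 = -351 - 430 = -781)
1/(V + T) = 1/(-781 + 540) = 1/(-241) = -1/241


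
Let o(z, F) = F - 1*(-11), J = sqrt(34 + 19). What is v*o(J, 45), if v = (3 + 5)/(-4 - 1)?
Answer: -448/5 ≈ -89.600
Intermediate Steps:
J = sqrt(53) ≈ 7.2801
o(z, F) = 11 + F (o(z, F) = F + 11 = 11 + F)
v = -8/5 (v = 8/(-5) = 8*(-1/5) = -8/5 ≈ -1.6000)
v*o(J, 45) = -8*(11 + 45)/5 = -8/5*56 = -448/5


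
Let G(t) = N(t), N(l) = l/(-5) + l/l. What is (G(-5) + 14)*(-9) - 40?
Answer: -184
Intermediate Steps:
N(l) = 1 - l/5 (N(l) = l*(-1/5) + 1 = -l/5 + 1 = 1 - l/5)
G(t) = 1 - t/5
(G(-5) + 14)*(-9) - 40 = ((1 - 1/5*(-5)) + 14)*(-9) - 40 = ((1 + 1) + 14)*(-9) - 40 = (2 + 14)*(-9) - 40 = 16*(-9) - 40 = -144 - 40 = -184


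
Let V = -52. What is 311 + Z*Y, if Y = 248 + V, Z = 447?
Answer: 87923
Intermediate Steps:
Y = 196 (Y = 248 - 52 = 196)
311 + Z*Y = 311 + 447*196 = 311 + 87612 = 87923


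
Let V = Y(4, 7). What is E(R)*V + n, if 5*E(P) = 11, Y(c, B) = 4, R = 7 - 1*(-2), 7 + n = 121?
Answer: 614/5 ≈ 122.80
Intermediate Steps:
n = 114 (n = -7 + 121 = 114)
R = 9 (R = 7 + 2 = 9)
E(P) = 11/5 (E(P) = (1/5)*11 = 11/5)
V = 4
E(R)*V + n = (11/5)*4 + 114 = 44/5 + 114 = 614/5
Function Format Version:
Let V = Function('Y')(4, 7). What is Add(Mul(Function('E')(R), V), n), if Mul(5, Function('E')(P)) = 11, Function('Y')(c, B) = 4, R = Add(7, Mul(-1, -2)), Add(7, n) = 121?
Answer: Rational(614, 5) ≈ 122.80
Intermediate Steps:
n = 114 (n = Add(-7, 121) = 114)
R = 9 (R = Add(7, 2) = 9)
Function('E')(P) = Rational(11, 5) (Function('E')(P) = Mul(Rational(1, 5), 11) = Rational(11, 5))
V = 4
Add(Mul(Function('E')(R), V), n) = Add(Mul(Rational(11, 5), 4), 114) = Add(Rational(44, 5), 114) = Rational(614, 5)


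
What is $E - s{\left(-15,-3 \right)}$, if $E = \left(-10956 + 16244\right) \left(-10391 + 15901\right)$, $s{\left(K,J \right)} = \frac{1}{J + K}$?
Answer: $\frac{524463841}{18} \approx 2.9137 \cdot 10^{7}$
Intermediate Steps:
$E = 29136880$ ($E = 5288 \cdot 5510 = 29136880$)
$E - s{\left(-15,-3 \right)} = 29136880 - \frac{1}{-3 - 15} = 29136880 - \frac{1}{-18} = 29136880 - - \frac{1}{18} = 29136880 + \frac{1}{18} = \frac{524463841}{18}$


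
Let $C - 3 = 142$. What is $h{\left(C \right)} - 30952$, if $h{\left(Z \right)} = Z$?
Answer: $-30807$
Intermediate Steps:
$C = 145$ ($C = 3 + 142 = 145$)
$h{\left(C \right)} - 30952 = 145 - 30952 = -30807$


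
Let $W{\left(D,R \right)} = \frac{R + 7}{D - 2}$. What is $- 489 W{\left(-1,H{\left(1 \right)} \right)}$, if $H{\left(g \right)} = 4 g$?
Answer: $1793$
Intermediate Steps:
$W{\left(D,R \right)} = \frac{7 + R}{-2 + D}$
$- 489 W{\left(-1,H{\left(1 \right)} \right)} = - 489 \frac{7 + 4 \cdot 1}{-2 - 1} = - 489 \frac{7 + 4}{-3} = - 489 \left(\left(- \frac{1}{3}\right) 11\right) = \left(-489\right) \left(- \frac{11}{3}\right) = 1793$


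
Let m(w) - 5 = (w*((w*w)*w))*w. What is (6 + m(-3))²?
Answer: 53824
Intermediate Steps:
m(w) = 5 + w⁵ (m(w) = 5 + (w*((w*w)*w))*w = 5 + (w*(w²*w))*w = 5 + (w*w³)*w = 5 + w⁴*w = 5 + w⁵)
(6 + m(-3))² = (6 + (5 + (-3)⁵))² = (6 + (5 - 243))² = (6 - 238)² = (-232)² = 53824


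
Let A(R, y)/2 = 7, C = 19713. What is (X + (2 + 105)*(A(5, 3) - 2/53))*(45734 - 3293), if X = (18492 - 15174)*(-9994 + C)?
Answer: 72540335706846/53 ≈ 1.3687e+12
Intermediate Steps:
A(R, y) = 14 (A(R, y) = 2*7 = 14)
X = 32247642 (X = (18492 - 15174)*(-9994 + 19713) = 3318*9719 = 32247642)
(X + (2 + 105)*(A(5, 3) - 2/53))*(45734 - 3293) = (32247642 + (2 + 105)*(14 - 2/53))*(45734 - 3293) = (32247642 + 107*(14 - 2/53))*42441 = (32247642 + 107*(740/53))*42441 = (32247642 + 79180/53)*42441 = (1709204206/53)*42441 = 72540335706846/53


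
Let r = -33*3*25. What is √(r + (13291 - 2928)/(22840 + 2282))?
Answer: I*√1561748998614/25122 ≈ 49.745*I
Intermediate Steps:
r = -2475 (r = -99*25 = -2475)
√(r + (13291 - 2928)/(22840 + 2282)) = √(-2475 + (13291 - 2928)/(22840 + 2282)) = √(-2475 + 10363/25122) = √(-62166587/25122) = I*√1561748998614/25122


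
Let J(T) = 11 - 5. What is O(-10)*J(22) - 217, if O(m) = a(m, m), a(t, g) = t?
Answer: -277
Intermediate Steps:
J(T) = 6
O(m) = m
O(-10)*J(22) - 217 = -10*6 - 217 = -60 - 217 = -277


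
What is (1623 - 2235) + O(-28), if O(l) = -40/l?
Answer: -4274/7 ≈ -610.57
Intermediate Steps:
(1623 - 2235) + O(-28) = (1623 - 2235) - 40/(-28) = -612 - 40*(-1/28) = -612 + 10/7 = -4274/7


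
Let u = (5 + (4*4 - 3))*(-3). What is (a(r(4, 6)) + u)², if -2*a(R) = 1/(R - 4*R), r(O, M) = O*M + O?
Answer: 82283041/28224 ≈ 2915.4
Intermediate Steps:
r(O, M) = O + M*O (r(O, M) = M*O + O = O + M*O)
u = -54 (u = (5 + (16 - 3))*(-3) = (5 + 13)*(-3) = 18*(-3) = -54)
a(R) = 1/(6*R) (a(R) = -1/(2*(R - 4*R)) = -(-1/(3*R))/2 = -(-1)/(6*R) = 1/(6*R))
(a(r(4, 6)) + u)² = (1/(6*((4*(1 + 6)))) - 54)² = (1/(6*((4*7))) - 54)² = ((⅙)/28 - 54)² = ((⅙)*(1/28) - 54)² = (1/168 - 54)² = (-9071/168)² = 82283041/28224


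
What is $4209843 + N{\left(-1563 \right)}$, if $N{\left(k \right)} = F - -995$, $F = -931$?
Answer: $4209907$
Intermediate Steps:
$N{\left(k \right)} = 64$ ($N{\left(k \right)} = -931 - -995 = -931 + 995 = 64$)
$4209843 + N{\left(-1563 \right)} = 4209843 + 64 = 4209907$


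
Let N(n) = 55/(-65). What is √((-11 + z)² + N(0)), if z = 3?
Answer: √10673/13 ≈ 7.9469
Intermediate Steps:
N(n) = -11/13 (N(n) = 55*(-1/65) = -11/13)
√((-11 + z)² + N(0)) = √((-11 + 3)² - 11/13) = √((-8)² - 11/13) = √(64 - 11/13) = √(821/13) = √10673/13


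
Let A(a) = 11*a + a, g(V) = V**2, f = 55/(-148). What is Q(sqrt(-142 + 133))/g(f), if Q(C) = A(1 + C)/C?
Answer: 262848/3025 - 87616*I/3025 ≈ 86.892 - 28.964*I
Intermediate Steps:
f = -55/148 (f = 55*(-1/148) = -55/148 ≈ -0.37162)
A(a) = 12*a
Q(C) = (12 + 12*C)/C (Q(C) = (12*(1 + C))/C = (12 + 12*C)/C)
Q(sqrt(-142 + 133))/g(f) = (12 + 12/(sqrt(-142 + 133)))/((-55/148)**2) = (12 + 12/(sqrt(-9)))/(3025/21904) = (12 + 12/((3*I)))*(21904/3025) = (12 + 12*(-I/3))*(21904/3025) = (12 - 4*I)*(21904/3025) = 262848/3025 - 87616*I/3025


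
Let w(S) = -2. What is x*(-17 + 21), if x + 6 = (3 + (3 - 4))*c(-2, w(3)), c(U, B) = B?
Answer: -40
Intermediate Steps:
x = -10 (x = -6 + (3 + (3 - 4))*(-2) = -6 + (3 - 1)*(-2) = -6 + 2*(-2) = -6 - 4 = -10)
x*(-17 + 21) = -10*(-17 + 21) = -10*4 = -40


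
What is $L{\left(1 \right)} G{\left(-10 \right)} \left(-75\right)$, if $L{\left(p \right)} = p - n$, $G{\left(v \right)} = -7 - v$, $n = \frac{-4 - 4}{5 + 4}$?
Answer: $-425$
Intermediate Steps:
$n = - \frac{8}{9} \approx -0.88889$
$L{\left(p \right)} = \frac{8}{9} + p$ ($L{\left(p \right)} = p - - \frac{8}{9} = p + \frac{8}{9} = \frac{8}{9} + p$)
$L{\left(1 \right)} G{\left(-10 \right)} \left(-75\right) = \left(\frac{8}{9} + 1\right) \left(-7 - -10\right) \left(-75\right) = \frac{17 \left(-7 + 10\right)}{9} \left(-75\right) = \frac{17}{9} \cdot 3 \left(-75\right) = \frac{17}{3} \left(-75\right) = -425$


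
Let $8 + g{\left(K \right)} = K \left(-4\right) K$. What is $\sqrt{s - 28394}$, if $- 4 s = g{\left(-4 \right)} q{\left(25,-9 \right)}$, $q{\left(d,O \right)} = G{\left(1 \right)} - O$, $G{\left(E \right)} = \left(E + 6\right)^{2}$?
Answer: $5 i \sqrt{1094} \approx 165.38 i$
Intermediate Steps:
$G{\left(E \right)} = \left(6 + E\right)^{2}$
$q{\left(d,O \right)} = 49 - O$ ($q{\left(d,O \right)} = \left(6 + 1\right)^{2} - O = 7^{2} - O = 49 - O$)
$g{\left(K \right)} = -8 - 4 K^{2}$ ($g{\left(K \right)} = -8 + K \left(-4\right) K = -8 + - 4 K K = -8 - 4 K^{2}$)
$s = 1044$ ($s = - \frac{\left(-8 - 4 \left(-4\right)^{2}\right) \left(49 - -9\right)}{4} = - \frac{\left(-8 - 64\right) \left(49 + 9\right)}{4} = - \frac{\left(-8 - 64\right) 58}{4} = - \frac{\left(-72\right) 58}{4} = \left(- \frac{1}{4}\right) \left(-4176\right) = 1044$)
$\sqrt{s - 28394} = \sqrt{1044 - 28394} = \sqrt{-27350} = 5 i \sqrt{1094}$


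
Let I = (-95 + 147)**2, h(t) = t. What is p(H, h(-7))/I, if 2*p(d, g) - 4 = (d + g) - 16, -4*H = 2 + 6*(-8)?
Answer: -15/10816 ≈ -0.0013868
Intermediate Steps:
I = 2704 (I = 52**2 = 2704)
H = 23/2 (H = -(2 + 6*(-8))/4 = -(2 - 48)/4 = -1/4*(-46) = 23/2 ≈ 11.500)
p(d, g) = -6 + d/2 + g/2 (p(d, g) = 2 + ((d + g) - 16)/2 = 2 + (-16 + d + g)/2 = 2 + (-8 + d/2 + g/2) = -6 + d/2 + g/2)
p(H, h(-7))/I = (-6 + (1/2)*(23/2) + (1/2)*(-7))/2704 = (-6 + 23/4 - 7/2)*(1/2704) = -15/4*1/2704 = -15/10816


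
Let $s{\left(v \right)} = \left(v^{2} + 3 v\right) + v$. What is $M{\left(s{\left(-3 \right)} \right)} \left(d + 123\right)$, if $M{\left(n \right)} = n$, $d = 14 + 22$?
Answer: $-477$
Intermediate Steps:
$s{\left(v \right)} = v^{2} + 4 v$
$d = 36$
$M{\left(s{\left(-3 \right)} \right)} \left(d + 123\right) = - 3 \left(4 - 3\right) \left(36 + 123\right) = \left(-3\right) 1 \cdot 159 = \left(-3\right) 159 = -477$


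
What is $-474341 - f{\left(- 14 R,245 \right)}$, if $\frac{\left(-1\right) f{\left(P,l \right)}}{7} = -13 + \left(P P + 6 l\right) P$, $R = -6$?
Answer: $4538856$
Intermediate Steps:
$f{\left(P,l \right)} = 91 - 7 P \left(P^{2} + 6 l\right)$ ($f{\left(P,l \right)} = - 7 \left(-13 + \left(P P + 6 l\right) P\right) = - 7 \left(-13 + \left(P^{2} + 6 l\right) P\right) = - 7 \left(-13 + P \left(P^{2} + 6 l\right)\right) = 91 - 7 P \left(P^{2} + 6 l\right)$)
$-474341 - f{\left(- 14 R,245 \right)} = -474341 - \left(91 - 7 \left(\left(-14\right) \left(-6\right)\right)^{3} - 42 \left(\left(-14\right) \left(-6\right)\right) 245\right) = -474341 - \left(91 - 7 \cdot 84^{3} - 3528 \cdot 245\right) = -474341 - \left(91 - 4148928 - 864360\right) = -474341 - -5013197 = -474341 + 5013197 = 4538856$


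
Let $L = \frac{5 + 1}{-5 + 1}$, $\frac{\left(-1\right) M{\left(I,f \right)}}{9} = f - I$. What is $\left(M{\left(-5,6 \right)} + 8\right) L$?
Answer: $\frac{273}{2} \approx 136.5$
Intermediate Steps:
$M{\left(I,f \right)} = - 9 f + 9 I$ ($M{\left(I,f \right)} = - 9 \left(f - I\right) = - 9 f + 9 I$)
$L = - \frac{3}{2}$ ($L = \frac{6}{-4} = 6 \left(- \frac{1}{4}\right) = - \frac{3}{2} \approx -1.5$)
$\left(M{\left(-5,6 \right)} + 8\right) L = \left(\left(\left(-9\right) 6 + 9 \left(-5\right)\right) + 8\right) \left(- \frac{3}{2}\right) = \left(\left(-54 - 45\right) + 8\right) \left(- \frac{3}{2}\right) = \left(-99 + 8\right) \left(- \frac{3}{2}\right) = \left(-91\right) \left(- \frac{3}{2}\right) = \frac{273}{2}$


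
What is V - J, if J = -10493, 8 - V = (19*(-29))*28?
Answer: 25929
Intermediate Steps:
V = 15436 (V = 8 - 19*(-29)*28 = 8 - (-551)*28 = 8 - 1*(-15428) = 8 + 15428 = 15436)
V - J = 15436 - 1*(-10493) = 15436 + 10493 = 25929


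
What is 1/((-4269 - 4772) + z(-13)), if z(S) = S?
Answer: -1/9054 ≈ -0.00011045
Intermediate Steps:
1/((-4269 - 4772) + z(-13)) = 1/((-4269 - 4772) - 13) = 1/(-9041 - 13) = 1/(-9054) = -1/9054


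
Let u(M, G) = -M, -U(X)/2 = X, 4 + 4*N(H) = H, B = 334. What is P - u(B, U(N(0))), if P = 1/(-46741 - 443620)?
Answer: 163780573/490361 ≈ 334.00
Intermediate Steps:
N(H) = -1 + H/4
U(X) = -2*X
P = -1/490361 (P = 1/(-490361) = -1/490361 ≈ -2.0393e-6)
P - u(B, U(N(0))) = -1/490361 - (-1)*334 = -1/490361 - 1*(-334) = -1/490361 + 334 = 163780573/490361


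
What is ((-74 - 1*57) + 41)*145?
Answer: -13050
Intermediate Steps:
((-74 - 1*57) + 41)*145 = ((-74 - 57) + 41)*145 = (-131 + 41)*145 = -90*145 = -13050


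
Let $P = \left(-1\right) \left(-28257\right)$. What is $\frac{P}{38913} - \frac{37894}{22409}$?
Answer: $- \frac{280452703}{290667139} \approx -0.96486$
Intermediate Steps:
$P = 28257$
$\frac{P}{38913} - \frac{37894}{22409} = \frac{28257}{38913} - \frac{37894}{22409} = 28257 \cdot \frac{1}{38913} - \frac{37894}{22409} = \frac{9419}{12971} - \frac{37894}{22409} = - \frac{280452703}{290667139}$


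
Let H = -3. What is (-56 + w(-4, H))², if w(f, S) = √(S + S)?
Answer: (56 - I*√6)² ≈ 3130.0 - 274.34*I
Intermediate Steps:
w(f, S) = √2*√S (w(f, S) = √(2*S) = √2*√S)
(-56 + w(-4, H))² = (-56 + √2*√(-3))² = (-56 + √2*(I*√3))² = (-56 + I*√6)²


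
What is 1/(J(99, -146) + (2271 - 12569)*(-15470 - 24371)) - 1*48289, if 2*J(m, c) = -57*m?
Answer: -39624002186375/820559593 ≈ -48289.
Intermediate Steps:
J(m, c) = -57*m/2 (J(m, c) = (-57*m)/2 = -57*m/2)
1/(J(99, -146) + (2271 - 12569)*(-15470 - 24371)) - 1*48289 = 1/(-57/2*99 + (2271 - 12569)*(-15470 - 24371)) - 1*48289 = 1/(-5643/2 - 10298*(-39841)) - 48289 = 1/(-5643/2 + 410282618) - 48289 = 1/(820559593/2) - 48289 = 2/820559593 - 48289 = -39624002186375/820559593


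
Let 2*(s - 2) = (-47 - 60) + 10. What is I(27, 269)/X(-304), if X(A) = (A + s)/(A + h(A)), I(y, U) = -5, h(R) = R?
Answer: -6080/701 ≈ -8.6733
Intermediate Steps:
s = -93/2 (s = 2 + ((-47 - 60) + 10)/2 = 2 + (-107 + 10)/2 = 2 + (½)*(-97) = 2 - 97/2 = -93/2 ≈ -46.500)
X(A) = (-93/2 + A)/(2*A) (X(A) = (A - 93/2)/(A + A) = (-93/2 + A)/((2*A)) = (-93/2 + A)*(1/(2*A)) = (-93/2 + A)/(2*A))
I(27, 269)/X(-304) = -5*(-1216/(-93 + 2*(-304))) = -5*(-1216/(-93 - 608)) = -5/((¼)*(-1/304)*(-701)) = -5/701/1216 = -5*1216/701 = -6080/701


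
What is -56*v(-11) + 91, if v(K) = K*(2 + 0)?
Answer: 1323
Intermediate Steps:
v(K) = 2*K (v(K) = K*2 = 2*K)
-56*v(-11) + 91 = -112*(-11) + 91 = -56*(-22) + 91 = 1232 + 91 = 1323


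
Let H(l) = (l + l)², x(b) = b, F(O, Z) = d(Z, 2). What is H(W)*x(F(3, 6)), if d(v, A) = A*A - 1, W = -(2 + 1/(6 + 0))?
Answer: 169/3 ≈ 56.333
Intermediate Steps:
W = -13/6 (W = -(2 + 1/6) = -(2 + ⅙) = -1*13/6 = -13/6 ≈ -2.1667)
d(v, A) = -1 + A² (d(v, A) = A² - 1 = -1 + A²)
F(O, Z) = 3 (F(O, Z) = -1 + 2² = -1 + 4 = 3)
H(l) = 4*l² (H(l) = (2*l)² = 4*l²)
H(W)*x(F(3, 6)) = (4*(-13/6)²)*3 = (4*(169/36))*3 = (169/9)*3 = 169/3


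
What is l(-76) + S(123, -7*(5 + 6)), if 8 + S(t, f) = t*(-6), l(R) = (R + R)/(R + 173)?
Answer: -72514/97 ≈ -747.57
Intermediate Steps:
l(R) = 2*R/(173 + R) (l(R) = (2*R)/(173 + R) = 2*R/(173 + R))
S(t, f) = -8 - 6*t (S(t, f) = -8 + t*(-6) = -8 - 6*t)
l(-76) + S(123, -7*(5 + 6)) = 2*(-76)/(173 - 76) + (-8 - 6*123) = 2*(-76)/97 + (-8 - 738) = 2*(-76)*(1/97) - 746 = -152/97 - 746 = -72514/97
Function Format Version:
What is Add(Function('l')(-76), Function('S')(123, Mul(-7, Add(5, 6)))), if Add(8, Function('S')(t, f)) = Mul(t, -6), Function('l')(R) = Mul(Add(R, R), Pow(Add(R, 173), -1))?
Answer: Rational(-72514, 97) ≈ -747.57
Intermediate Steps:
Function('l')(R) = Mul(2, R, Pow(Add(173, R), -1)) (Function('l')(R) = Mul(Mul(2, R), Pow(Add(173, R), -1)) = Mul(2, R, Pow(Add(173, R), -1)))
Function('S')(t, f) = Add(-8, Mul(-6, t)) (Function('S')(t, f) = Add(-8, Mul(t, -6)) = Add(-8, Mul(-6, t)))
Add(Function('l')(-76), Function('S')(123, Mul(-7, Add(5, 6)))) = Add(Mul(2, -76, Pow(Add(173, -76), -1)), Add(-8, Mul(-6, 123))) = Add(Mul(2, -76, Pow(97, -1)), Add(-8, -738)) = Add(Mul(2, -76, Rational(1, 97)), -746) = Add(Rational(-152, 97), -746) = Rational(-72514, 97)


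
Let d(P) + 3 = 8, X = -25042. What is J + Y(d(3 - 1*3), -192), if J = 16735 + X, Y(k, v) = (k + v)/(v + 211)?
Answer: -158020/19 ≈ -8316.8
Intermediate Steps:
d(P) = 5 (d(P) = -3 + 8 = 5)
Y(k, v) = (k + v)/(211 + v)
J = -8307 (J = 16735 - 25042 = -8307)
J + Y(d(3 - 1*3), -192) = -8307 + (5 - 192)/(211 - 192) = -8307 - 187/19 = -158020/19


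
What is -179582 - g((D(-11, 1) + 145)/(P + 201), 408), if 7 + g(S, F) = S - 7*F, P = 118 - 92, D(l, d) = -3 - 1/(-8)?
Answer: -320922841/1816 ≈ -1.7672e+5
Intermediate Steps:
D(l, d) = -23/8 (D(l, d) = -3 - 1*(-⅛) = -3 + ⅛ = -23/8)
P = 26
g(S, F) = -7 + S - 7*F (g(S, F) = -7 + (S - 7*F) = -7 + S - 7*F)
-179582 - g((D(-11, 1) + 145)/(P + 201), 408) = -179582 - (-7 + (-23/8 + 145)/(26 + 201) - 7*408) = -179582 - (-7 + (1137/8)/227 - 2856) = -179582 - (-7 + (1137/8)*(1/227) - 2856) = -179582 - (-7 + 1137/1816 - 2856) = -179582 - 1*(-5198071/1816) = -179582 + 5198071/1816 = -320922841/1816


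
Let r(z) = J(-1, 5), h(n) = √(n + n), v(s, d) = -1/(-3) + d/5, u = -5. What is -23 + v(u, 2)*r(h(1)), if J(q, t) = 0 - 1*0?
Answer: -23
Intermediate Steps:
v(s, d) = ⅓ + d/5 (v(s, d) = -1*(-⅓) + d*(⅕) = ⅓ + d/5)
J(q, t) = 0 (J(q, t) = 0 + 0 = 0)
h(n) = √2*√n (h(n) = √(2*n) = √2*√n)
r(z) = 0
-23 + v(u, 2)*r(h(1)) = -23 + (⅓ + (⅕)*2)*0 = -23 + (⅓ + ⅖)*0 = -23 + (11/15)*0 = -23 + 0 = -23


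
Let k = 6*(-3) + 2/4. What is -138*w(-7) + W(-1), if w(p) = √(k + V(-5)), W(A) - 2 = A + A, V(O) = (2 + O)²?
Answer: -69*I*√34 ≈ -402.34*I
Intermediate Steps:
k = -35/2 (k = -18 + 2*(¼) = -18 + ½ = -35/2 ≈ -17.500)
W(A) = 2 + 2*A (W(A) = 2 + (A + A) = 2 + 2*A)
w(p) = I*√34/2 (w(p) = √(-35/2 + (2 - 5)²) = √(-35/2 + (-3)²) = √(-35/2 + 9) = √(-17/2) = I*√34/2)
-138*w(-7) + W(-1) = -69*I*√34 + (2 + 2*(-1)) = -69*I*√34 + (2 - 2) = -69*I*√34 + 0 = -69*I*√34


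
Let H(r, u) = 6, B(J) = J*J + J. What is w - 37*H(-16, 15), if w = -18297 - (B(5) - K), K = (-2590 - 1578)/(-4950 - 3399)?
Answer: -154861433/8349 ≈ -18549.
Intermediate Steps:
B(J) = J + J**2 (B(J) = J**2 + J = J + J**2)
K = 4168/8349 (K = -4168/(-8349) = -4168*(-1/8349) = 4168/8349 ≈ 0.49922)
w = -153007955/8349 (w = -18297 - (5*(1 + 5) - 1*4168/8349) = -18297 - (5*6 - 4168/8349) = -18297 - (30 - 4168/8349) = -18297 - 1*246302/8349 = -18297 - 246302/8349 = -153007955/8349 ≈ -18327.)
w - 37*H(-16, 15) = -153007955/8349 - 37*6 = -153007955/8349 - 1*222 = -153007955/8349 - 222 = -154861433/8349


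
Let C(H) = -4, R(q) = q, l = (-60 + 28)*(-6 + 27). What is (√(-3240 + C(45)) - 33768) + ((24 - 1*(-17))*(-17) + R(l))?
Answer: -35137 + 2*I*√811 ≈ -35137.0 + 56.956*I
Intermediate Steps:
l = -672 (l = -32*21 = -672)
(√(-3240 + C(45)) - 33768) + ((24 - 1*(-17))*(-17) + R(l)) = (√(-3240 - 4) - 33768) + ((24 - 1*(-17))*(-17) - 672) = (√(-3244) - 33768) + ((24 + 17)*(-17) - 672) = (2*I*√811 - 33768) + (41*(-17) - 672) = (-33768 + 2*I*√811) + (-697 - 672) = (-33768 + 2*I*√811) - 1369 = -35137 + 2*I*√811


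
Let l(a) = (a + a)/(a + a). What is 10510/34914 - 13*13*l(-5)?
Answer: -2944978/17457 ≈ -168.70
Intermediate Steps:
l(a) = 1 (l(a) = (2*a)/((2*a)) = (2*a)*(1/(2*a)) = 1)
10510/34914 - 13*13*l(-5) = 10510/34914 - 13*13 = 10510*(1/34914) - 169 = 5255/17457 - 1*169 = 5255/17457 - 169 = -2944978/17457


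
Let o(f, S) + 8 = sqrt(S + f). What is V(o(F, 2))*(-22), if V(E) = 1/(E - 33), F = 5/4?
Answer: 3608/6711 + 44*sqrt(13)/6711 ≈ 0.56126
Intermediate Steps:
F = 5/4 (F = 5*(1/4) = 5/4 ≈ 1.2500)
o(f, S) = -8 + sqrt(S + f)
V(E) = 1/(-33 + E)
V(o(F, 2))*(-22) = -22/(-33 + (-8 + sqrt(2 + 5/4))) = -22/(-33 + (-8 + sqrt(13/4))) = -22/(-33 + (-8 + sqrt(13)/2)) = -22/(-41 + sqrt(13)/2)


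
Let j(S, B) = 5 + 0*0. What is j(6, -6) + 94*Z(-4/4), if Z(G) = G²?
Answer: 99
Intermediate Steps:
j(S, B) = 5 (j(S, B) = 5 + 0 = 5)
j(6, -6) + 94*Z(-4/4) = 5 + 94*(-4/4)² = 5 + 94*(-4*¼)² = 5 + 94*(-1)² = 5 + 94*1 = 5 + 94 = 99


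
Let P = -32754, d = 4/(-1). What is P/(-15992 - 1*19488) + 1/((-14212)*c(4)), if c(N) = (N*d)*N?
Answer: 3724003219/4033934080 ≈ 0.92317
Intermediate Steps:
d = -4 (d = 4*(-1) = -4)
c(N) = -4*N² (c(N) = (N*(-4))*N = (-4*N)*N = -4*N²)
P/(-15992 - 1*19488) + 1/((-14212)*c(4)) = -32754/(-15992 - 1*19488) + 1/((-14212)*((-4*4²))) = -32754/(-15992 - 19488) - 1/(14212*((-4*16))) = -32754/(-35480) - 1/14212/(-64) = -32754*(-1/35480) - 1/14212*(-1/64) = 16377/17740 + 1/909568 = 3724003219/4033934080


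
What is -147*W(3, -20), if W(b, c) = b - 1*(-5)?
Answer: -1176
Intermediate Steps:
W(b, c) = 5 + b (W(b, c) = b + 5 = 5 + b)
-147*W(3, -20) = -147*(5 + 3) = -147*8 = -1176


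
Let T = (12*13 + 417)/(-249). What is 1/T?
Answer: -83/191 ≈ -0.43456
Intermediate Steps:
T = -191/83 (T = -(156 + 417)/249 = -1/249*573 = -191/83 ≈ -2.3012)
1/T = 1/(-191/83) = -83/191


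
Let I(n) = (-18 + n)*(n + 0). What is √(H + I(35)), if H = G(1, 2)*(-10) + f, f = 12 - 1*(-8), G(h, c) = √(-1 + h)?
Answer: √615 ≈ 24.799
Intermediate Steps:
I(n) = n*(-18 + n) (I(n) = (-18 + n)*n = n*(-18 + n))
f = 20 (f = 12 + 8 = 20)
H = 20 (H = √(-1 + 1)*(-10) + 20 = √0*(-10) + 20 = 0*(-10) + 20 = 0 + 20 = 20)
√(H + I(35)) = √(20 + 35*(-18 + 35)) = √(20 + 35*17) = √(20 + 595) = √615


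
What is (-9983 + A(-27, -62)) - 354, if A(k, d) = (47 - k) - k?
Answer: -10236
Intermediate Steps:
A(k, d) = 47 - 2*k
(-9983 + A(-27, -62)) - 354 = (-9983 + (47 - 2*(-27))) - 354 = (-9983 + (47 + 54)) - 354 = (-9983 + 101) - 354 = -9882 - 354 = -10236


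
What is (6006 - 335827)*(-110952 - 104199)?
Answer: 70961317971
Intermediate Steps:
(6006 - 335827)*(-110952 - 104199) = -329821*(-215151) = 70961317971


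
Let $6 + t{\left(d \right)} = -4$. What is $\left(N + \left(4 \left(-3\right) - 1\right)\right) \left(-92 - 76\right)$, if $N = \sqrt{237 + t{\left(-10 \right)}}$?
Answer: $2184 - 168 \sqrt{227} \approx -347.18$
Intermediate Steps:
$t{\left(d \right)} = -10$ ($t{\left(d \right)} = -6 - 4 = -10$)
$N = \sqrt{227}$ ($N = \sqrt{237 - 10} = \sqrt{227} \approx 15.067$)
$\left(N + \left(4 \left(-3\right) - 1\right)\right) \left(-92 - 76\right) = \left(\sqrt{227} + \left(4 \left(-3\right) - 1\right)\right) \left(-92 - 76\right) = \left(\sqrt{227} - 13\right) \left(-168\right) = \left(-13 + \sqrt{227}\right) \left(-168\right) = 2184 - 168 \sqrt{227}$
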